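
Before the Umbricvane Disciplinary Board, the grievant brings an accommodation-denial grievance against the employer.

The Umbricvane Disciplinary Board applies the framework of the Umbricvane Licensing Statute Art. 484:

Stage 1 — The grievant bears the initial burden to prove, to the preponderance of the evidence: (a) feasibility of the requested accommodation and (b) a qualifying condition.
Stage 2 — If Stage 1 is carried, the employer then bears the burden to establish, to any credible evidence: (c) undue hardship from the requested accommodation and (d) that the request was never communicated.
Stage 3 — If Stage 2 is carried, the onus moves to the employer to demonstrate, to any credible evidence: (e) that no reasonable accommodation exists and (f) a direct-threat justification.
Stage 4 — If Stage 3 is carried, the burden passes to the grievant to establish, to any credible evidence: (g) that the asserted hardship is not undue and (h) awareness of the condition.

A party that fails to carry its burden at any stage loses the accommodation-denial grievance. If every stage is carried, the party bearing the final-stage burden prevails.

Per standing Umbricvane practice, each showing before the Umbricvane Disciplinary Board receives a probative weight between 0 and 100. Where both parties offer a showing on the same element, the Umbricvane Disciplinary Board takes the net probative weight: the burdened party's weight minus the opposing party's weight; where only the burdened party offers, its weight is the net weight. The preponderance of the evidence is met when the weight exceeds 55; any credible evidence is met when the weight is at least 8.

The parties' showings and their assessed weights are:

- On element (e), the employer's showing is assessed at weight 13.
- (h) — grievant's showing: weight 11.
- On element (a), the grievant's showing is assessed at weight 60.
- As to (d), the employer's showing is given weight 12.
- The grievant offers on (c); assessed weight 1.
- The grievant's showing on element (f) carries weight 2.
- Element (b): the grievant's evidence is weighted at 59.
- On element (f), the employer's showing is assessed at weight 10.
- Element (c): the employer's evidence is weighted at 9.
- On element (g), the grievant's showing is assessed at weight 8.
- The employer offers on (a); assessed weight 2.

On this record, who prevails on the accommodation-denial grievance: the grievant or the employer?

grievant

Stage 1 — burden on grievant; standard: the preponderance of the evidence (weight exceeds 55).
    (a): 60 − 2 = 58 > 55 [met]
    (b): 59 > 55 [met]
  All elements met. The burden passes to the employer.
Stage 2 — burden on employer; standard: any credible evidence (weight is at least 8).
    (c): 9 − 1 = 8 ≥ 8 [met]
    (d): 12 ≥ 8 [met]
  All elements met. The employer retains the burden for Stage 3.
Stage 3 — burden on employer; standard: any credible evidence (weight is at least 8).
    (e): 13 ≥ 8 [met]
    (f): 10 − 2 = 8 ≥ 8 [met]
  The employer carries Stage 3; the grievant now bears the burden.
Stage 4 — burden on grievant; standard: any credible evidence (weight is at least 8).
    (g): 8 ≥ 8 [met]
    (h): 11 ≥ 8 [met]
  The grievant carries the last stage.
All stages carried — the grievant prevails.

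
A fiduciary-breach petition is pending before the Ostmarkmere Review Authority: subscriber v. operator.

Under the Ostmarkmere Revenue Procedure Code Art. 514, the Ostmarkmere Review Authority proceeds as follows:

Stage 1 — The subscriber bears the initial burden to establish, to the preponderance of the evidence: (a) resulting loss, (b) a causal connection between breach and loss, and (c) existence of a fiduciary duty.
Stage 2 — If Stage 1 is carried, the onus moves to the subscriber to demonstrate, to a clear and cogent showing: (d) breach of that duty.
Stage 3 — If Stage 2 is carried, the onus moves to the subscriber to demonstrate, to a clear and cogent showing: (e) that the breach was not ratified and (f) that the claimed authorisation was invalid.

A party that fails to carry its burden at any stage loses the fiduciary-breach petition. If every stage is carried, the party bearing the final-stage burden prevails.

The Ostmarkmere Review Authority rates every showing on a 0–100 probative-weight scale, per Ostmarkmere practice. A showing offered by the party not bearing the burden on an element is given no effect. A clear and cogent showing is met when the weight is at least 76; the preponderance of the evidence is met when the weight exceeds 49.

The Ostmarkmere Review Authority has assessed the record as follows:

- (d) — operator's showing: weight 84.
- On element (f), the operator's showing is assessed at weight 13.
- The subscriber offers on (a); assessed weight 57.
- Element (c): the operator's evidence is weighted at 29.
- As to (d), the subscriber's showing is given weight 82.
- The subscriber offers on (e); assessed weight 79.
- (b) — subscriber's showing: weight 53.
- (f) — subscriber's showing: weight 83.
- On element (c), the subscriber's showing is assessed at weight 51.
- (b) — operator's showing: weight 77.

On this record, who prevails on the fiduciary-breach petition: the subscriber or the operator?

subscriber

Stage 1 — burden on subscriber; standard: the preponderance of the evidence (weight exceeds 49).
    (a): 57 > 49 [met]
    (b): 53 (operator's 77 disregarded) > 49 [met]
    (c): 51 (operator's 29 disregarded) > 49 [met]
  All elements met. The subscriber retains the burden for Stage 2.
Stage 2 — burden on subscriber; standard: a clear and cogent showing (weight is at least 76).
    (d): 82 (operator's 84 disregarded) ≥ 76 [met]
  All elements met. The subscriber retains the burden for Stage 3.
Stage 3 — burden on subscriber; standard: a clear and cogent showing (weight is at least 76).
    (e): 79 ≥ 76 [met]
    (f): 83 (operator's 13 disregarded) ≥ 76 [met]
  All elements met at the final stage.
Every stage carried; the subscriber prevails.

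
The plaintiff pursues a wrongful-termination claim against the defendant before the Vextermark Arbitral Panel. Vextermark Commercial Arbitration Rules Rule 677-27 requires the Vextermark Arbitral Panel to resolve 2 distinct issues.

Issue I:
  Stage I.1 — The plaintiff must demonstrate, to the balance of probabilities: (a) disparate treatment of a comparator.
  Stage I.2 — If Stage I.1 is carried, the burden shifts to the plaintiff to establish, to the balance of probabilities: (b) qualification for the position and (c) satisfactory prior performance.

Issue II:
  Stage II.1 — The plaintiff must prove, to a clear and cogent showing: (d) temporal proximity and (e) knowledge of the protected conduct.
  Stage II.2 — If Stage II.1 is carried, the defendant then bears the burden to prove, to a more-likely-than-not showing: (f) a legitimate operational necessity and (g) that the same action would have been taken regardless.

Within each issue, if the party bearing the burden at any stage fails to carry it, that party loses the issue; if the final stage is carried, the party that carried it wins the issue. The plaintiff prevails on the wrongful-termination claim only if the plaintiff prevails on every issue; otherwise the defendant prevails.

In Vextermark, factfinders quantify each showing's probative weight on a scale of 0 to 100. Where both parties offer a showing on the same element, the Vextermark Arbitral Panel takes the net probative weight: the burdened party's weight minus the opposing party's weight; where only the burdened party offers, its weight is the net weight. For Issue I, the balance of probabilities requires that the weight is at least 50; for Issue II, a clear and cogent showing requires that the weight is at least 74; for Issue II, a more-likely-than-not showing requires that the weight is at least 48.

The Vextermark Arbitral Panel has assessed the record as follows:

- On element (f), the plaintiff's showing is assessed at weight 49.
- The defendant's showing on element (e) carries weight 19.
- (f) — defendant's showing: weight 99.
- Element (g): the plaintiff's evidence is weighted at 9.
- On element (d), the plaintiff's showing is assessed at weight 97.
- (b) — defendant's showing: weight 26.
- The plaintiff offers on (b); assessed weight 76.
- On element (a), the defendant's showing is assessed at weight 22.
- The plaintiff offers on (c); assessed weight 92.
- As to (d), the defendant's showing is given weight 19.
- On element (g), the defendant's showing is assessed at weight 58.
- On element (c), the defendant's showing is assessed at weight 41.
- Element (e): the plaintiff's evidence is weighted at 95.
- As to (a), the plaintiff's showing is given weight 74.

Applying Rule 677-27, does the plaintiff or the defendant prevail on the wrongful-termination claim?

defendant

— Issue I —
Stage I.1 (plaintiff, the balance of probabilities, weight is at least 50): (a) net 74−22=52 ≥ 50 — meets.
  All elements met. The plaintiff retains the burden for Stage I.2.
Stage I.2 (plaintiff, the balance of probabilities, weight is at least 50): (b) net 76−26=50 ≥ 50 — meets; (c) net 92−41=51 ≥ 50 — meets.
  Stage I.2 carried; the final stage is satisfied.
Every stage carried; the plaintiff prevails on this issue.
— Issue II —
Stage II.1 — burden on plaintiff; standard: a clear and cogent showing (weight is at least 74).
    (d): 97 − 19 = 78 ≥ 74 [met]
    (e): 95 − 19 = 76 ≥ 74 [met]
  The plaintiff carries Stage II.1; the defendant now bears the burden.
Stage II.2 — burden on defendant; standard: a more-likely-than-not showing (weight is at least 48).
    (f): 99 − 49 = 50 ≥ 48 [met]
    (g): 58 − 9 = 49 ≥ 48 [met]
  All elements met at the final stage.
Every stage carried; the defendant prevails on this issue.
Per-issue: Issue I → plaintiff; Issue II → defendant. The plaintiff must prevail on every issue; overall, the defendant prevails.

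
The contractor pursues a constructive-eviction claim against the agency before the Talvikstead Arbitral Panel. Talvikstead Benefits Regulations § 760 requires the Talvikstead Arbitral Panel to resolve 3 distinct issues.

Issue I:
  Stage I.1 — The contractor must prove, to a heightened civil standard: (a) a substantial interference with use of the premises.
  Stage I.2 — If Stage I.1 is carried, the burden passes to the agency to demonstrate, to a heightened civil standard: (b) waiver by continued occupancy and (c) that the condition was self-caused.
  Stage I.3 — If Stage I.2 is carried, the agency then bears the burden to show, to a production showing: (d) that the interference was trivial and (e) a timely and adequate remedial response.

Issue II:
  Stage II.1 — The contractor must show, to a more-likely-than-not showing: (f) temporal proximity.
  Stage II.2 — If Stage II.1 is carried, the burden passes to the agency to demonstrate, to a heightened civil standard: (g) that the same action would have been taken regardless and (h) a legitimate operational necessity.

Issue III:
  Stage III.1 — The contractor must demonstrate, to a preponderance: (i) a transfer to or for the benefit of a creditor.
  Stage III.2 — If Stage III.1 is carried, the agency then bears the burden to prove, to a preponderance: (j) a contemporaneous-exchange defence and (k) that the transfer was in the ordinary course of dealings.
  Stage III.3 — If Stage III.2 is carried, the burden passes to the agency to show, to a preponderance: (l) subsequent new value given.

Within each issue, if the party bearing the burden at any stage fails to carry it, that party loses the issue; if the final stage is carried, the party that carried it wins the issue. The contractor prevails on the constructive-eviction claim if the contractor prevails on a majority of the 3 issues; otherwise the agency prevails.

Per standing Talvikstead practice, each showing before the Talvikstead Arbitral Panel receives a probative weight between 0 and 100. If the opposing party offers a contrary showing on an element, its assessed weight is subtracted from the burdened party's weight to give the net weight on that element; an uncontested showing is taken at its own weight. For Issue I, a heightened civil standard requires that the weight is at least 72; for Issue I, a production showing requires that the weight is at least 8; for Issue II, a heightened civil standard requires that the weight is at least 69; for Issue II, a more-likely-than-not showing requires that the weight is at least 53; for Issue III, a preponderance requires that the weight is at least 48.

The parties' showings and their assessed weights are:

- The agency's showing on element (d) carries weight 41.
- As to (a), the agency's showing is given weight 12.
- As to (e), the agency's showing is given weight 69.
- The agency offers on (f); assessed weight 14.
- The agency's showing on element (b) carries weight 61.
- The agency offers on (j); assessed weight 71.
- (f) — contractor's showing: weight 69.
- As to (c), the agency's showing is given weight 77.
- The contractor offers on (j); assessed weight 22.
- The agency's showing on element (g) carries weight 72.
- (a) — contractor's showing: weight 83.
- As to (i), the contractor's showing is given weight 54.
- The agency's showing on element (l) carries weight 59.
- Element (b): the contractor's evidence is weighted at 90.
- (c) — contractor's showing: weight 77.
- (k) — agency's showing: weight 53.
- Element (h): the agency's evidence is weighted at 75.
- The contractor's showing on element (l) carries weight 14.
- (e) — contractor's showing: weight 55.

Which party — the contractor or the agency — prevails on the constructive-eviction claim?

agency

— Issue I —
Stage I.1 — burden on contractor; standard: a heightened civil standard (weight is at least 72).
    (a): 83 − 12 = 71 < 72 [not met]
  Stage I.1 not carried; the contractor fails its burden.
The agency prevails on this issue.
— Issue II —
Stage II.1 (contractor, a more-likely-than-not showing, weight is at least 53): (f) net 69−14=55 ≥ 53 — meets.
  Stage II.1 carried; the burden shifts to the agency.
Stage II.2 (agency, a heightened civil standard, weight is at least 69): (g) 72 ≥ 69 — meets; (h) 75 ≥ 69 — meets.
  Stage II.2 carried; the final stage is satisfied.
Every stage carried; the agency prevails on this issue.
— Issue III —
Stage III.1 (contractor, a preponderance, weight is at least 48): (i) 54 ≥ 48 — meets.
  Stage III.1 carried; the burden shifts to the agency.
Stage III.2 (agency, a preponderance, weight is at least 48): (j) net 71−22=49 ≥ 48 — meets; (k) 53 ≥ 48 — meets.
  Stage III.2 is satisfied; the agency continues to bear the burden.
Stage III.3 (agency, a preponderance, weight is at least 48): (l) net 59−14=45 < 48 — fails.
  The agency does not carry Stage III.3.
The contractor prevails on this issue.
Per-issue: Issue I → agency; Issue II → agency; Issue III → contractor. The contractor must prevail on a majority of issues; overall, the agency prevails.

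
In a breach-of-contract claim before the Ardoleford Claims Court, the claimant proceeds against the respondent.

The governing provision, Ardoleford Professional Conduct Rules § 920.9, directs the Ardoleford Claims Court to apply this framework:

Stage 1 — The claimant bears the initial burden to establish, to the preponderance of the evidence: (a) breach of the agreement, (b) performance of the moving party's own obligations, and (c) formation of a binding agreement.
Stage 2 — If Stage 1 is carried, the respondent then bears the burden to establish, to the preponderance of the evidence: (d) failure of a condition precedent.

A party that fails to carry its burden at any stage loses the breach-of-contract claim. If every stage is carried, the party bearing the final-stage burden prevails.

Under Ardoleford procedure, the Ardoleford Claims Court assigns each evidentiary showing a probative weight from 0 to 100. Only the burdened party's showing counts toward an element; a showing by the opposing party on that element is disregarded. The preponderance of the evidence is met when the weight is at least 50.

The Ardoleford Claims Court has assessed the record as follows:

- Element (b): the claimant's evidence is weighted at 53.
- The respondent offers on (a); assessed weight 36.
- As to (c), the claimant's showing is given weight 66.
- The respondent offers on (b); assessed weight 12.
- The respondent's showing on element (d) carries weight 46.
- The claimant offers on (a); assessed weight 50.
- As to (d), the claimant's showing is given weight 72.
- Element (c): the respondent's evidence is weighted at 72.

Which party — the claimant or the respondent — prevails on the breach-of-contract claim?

Stage 1 (claimant, the preponderance of the evidence, weight is at least 50): (a) 50 (respondent's 36 disregarded) ≥ 50 — meets; (b) 53 (respondent's 12 disregarded) ≥ 50 — meets; (c) 66 (respondent's 72 disregarded) ≥ 50 — meets.
  Stage 1 is satisfied; the onus moves to the respondent.
Stage 2 (respondent, the preponderance of the evidence, weight is at least 50): (d) 46 (claimant's 72 disregarded) < 50 — fails.
  The respondent does not carry Stage 2.
So the claimant prevails.

claimant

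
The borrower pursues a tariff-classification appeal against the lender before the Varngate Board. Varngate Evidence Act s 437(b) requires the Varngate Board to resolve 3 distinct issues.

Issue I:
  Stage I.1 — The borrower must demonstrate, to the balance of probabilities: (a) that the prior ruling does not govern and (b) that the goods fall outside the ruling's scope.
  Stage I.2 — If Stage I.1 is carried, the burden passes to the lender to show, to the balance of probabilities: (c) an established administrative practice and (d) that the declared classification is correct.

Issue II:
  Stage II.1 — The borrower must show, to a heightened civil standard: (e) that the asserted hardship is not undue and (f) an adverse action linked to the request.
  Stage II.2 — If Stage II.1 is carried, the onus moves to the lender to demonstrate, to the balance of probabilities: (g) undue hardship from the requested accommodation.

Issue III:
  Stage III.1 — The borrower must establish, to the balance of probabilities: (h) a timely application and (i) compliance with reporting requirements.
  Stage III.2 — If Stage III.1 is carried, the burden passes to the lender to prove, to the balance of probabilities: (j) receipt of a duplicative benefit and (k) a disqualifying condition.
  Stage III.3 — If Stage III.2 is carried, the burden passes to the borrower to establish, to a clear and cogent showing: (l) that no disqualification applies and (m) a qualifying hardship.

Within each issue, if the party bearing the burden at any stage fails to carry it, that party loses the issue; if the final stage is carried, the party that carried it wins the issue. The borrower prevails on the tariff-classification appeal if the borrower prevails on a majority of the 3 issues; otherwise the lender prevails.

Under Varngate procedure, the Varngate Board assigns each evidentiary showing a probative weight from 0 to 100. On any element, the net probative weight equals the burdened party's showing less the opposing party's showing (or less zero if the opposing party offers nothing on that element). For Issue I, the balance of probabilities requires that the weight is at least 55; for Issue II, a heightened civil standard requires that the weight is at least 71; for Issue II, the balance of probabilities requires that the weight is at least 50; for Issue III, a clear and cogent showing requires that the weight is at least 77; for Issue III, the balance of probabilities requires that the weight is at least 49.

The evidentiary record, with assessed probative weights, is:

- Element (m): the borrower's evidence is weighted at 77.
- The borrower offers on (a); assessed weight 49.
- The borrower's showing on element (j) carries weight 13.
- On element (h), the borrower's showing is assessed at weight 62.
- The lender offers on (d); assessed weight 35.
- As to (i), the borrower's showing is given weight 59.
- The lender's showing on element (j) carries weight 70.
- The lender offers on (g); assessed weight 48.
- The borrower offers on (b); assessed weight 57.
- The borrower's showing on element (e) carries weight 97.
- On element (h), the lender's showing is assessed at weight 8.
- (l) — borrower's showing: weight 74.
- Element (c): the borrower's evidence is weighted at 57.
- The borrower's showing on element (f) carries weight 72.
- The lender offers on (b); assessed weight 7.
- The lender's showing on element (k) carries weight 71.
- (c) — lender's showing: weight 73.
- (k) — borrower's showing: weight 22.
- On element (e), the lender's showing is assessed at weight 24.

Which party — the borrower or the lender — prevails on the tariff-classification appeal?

lender

— Issue I —
At Stage I.1 the borrower must meet the balance of probabilities (weight is at least 55): on (a) the weight is 49, which does not reach 55, so (a) does not meet the standard; on (b) the weight is 57 less the opposing 7 gives net 50, < 55, so (b) does not meet the standard.
  The borrower does not carry Stage I.1.
The lender prevails on this issue.
— Issue II —
Stage II.1 — burden on borrower; standard: a heightened civil standard (weight is at least 71).
    (e): 97 − 24 = 73 ≥ 71 [met]
    (f): 72 ≥ 71 [met]
  Stage II.1 is satisfied; the onus moves to the lender.
Stage II.2 — burden on lender; standard: the balance of probabilities (weight is at least 50).
    (g): 48 < 50 [not met]
  The lender does not carry Stage II.2.
So the borrower prevails on this issue.
— Issue III —
Stage III.1 (borrower, the balance of probabilities, weight is at least 49): (h) net 62−8=54 ≥ 49 — meets; (i) 59 ≥ 49 — meets.
  The borrower carries Stage III.1; the lender now bears the burden.
Stage III.2 (lender, the balance of probabilities, weight is at least 49): (j) net 70−13=57 ≥ 49 — meets; (k) net 71−22=49 ≥ 49 — meets.
  All elements met. The burden passes to the borrower.
Stage III.3 (borrower, a clear and cogent showing, weight is at least 77): (l) 74 < 77 — fails; (m) 77 ≥ 77 — meets.
  Not every element is met, so the borrower fails to carry Stage III.3.
The analysis ends at Stage III.3; the lender prevails on this issue.
Per-issue: Issue I → lender; Issue II → borrower; Issue III → lender. The borrower must prevail on a majority of issues; overall, the lender prevails.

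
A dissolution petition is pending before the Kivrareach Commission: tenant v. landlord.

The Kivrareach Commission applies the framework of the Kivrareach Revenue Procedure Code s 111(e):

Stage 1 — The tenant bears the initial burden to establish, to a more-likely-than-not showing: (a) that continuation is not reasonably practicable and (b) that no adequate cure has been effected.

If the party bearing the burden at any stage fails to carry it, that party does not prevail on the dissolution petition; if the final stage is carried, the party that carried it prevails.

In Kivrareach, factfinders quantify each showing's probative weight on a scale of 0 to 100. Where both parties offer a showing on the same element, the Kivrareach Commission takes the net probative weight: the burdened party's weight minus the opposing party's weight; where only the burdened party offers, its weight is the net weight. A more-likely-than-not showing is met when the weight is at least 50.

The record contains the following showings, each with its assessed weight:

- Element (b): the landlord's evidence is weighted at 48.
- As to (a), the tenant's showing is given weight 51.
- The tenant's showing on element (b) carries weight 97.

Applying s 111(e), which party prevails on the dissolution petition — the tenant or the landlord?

landlord

Stage 1 — burden on tenant; standard: a more-likely-than-not showing (weight is at least 50).
    (a): 51 ≥ 50 [met]
    (b): 97 − 48 = 49 < 50 [not met]
  Not every element is met, so the tenant fails to carry Stage 1.
So the landlord prevails.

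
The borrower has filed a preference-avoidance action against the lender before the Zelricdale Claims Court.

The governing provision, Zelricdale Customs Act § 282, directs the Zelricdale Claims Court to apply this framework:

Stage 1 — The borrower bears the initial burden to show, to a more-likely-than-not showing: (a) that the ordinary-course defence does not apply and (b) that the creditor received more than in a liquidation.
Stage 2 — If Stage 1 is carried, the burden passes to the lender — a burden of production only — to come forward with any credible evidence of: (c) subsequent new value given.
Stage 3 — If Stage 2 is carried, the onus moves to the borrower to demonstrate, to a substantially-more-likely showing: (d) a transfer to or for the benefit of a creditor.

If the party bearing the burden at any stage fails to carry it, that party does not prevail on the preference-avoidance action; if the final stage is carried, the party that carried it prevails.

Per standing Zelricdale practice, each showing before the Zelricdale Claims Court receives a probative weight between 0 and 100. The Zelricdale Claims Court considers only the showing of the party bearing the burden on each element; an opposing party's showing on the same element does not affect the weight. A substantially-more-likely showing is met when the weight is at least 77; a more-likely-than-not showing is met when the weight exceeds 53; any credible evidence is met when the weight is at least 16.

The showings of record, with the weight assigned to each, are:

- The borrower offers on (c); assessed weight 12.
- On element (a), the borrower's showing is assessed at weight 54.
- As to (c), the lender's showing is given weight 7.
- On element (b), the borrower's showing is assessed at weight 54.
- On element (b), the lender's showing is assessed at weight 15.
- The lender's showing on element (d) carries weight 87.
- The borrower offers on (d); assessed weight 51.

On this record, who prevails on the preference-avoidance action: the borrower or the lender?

borrower

Stage 1 — burden on borrower; standard: a more-likely-than-not showing (weight exceeds 53).
    (a): 54 > 53 [met]
    (b): 54 (lender's 15 disregarded) > 53 [met]
  The borrower carries Stage 1; the lender now bears the burden.
Stage 2 — burden on lender; standard: any credible evidence (weight is at least 16).
    (c): 7 (borrower's 12 disregarded) < 16 [not met]
  Stage 2 not carried; the lender fails its burden.
So the borrower prevails.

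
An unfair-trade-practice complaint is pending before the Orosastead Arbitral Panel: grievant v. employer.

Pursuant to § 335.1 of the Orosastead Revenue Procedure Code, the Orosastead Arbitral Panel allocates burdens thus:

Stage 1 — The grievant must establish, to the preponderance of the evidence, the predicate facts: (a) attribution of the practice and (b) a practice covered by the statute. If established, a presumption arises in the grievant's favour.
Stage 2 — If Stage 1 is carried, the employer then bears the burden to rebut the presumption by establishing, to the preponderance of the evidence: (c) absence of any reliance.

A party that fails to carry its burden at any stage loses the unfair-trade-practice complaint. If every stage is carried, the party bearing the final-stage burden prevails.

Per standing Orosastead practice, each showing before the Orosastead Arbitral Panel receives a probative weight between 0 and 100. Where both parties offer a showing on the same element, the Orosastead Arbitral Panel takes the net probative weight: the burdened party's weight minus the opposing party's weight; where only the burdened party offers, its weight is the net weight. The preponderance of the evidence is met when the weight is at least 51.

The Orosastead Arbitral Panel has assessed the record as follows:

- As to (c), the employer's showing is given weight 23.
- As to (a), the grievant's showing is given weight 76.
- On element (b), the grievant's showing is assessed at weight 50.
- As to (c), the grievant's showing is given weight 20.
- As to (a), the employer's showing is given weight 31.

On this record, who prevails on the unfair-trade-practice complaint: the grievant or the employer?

At Stage 1 the grievant must meet the preponderance of the evidence (weight is at least 51): on (a) the weight is 76 less the opposing 31 gives net 45, which does not reach 51, so (a) does not meet the standard; on (b) the weight is 50, < 51, so (b) does not meet the standard.
  Stage 1 not carried; the grievant fails its burden.
The analysis ends at Stage 1; the employer prevails.

employer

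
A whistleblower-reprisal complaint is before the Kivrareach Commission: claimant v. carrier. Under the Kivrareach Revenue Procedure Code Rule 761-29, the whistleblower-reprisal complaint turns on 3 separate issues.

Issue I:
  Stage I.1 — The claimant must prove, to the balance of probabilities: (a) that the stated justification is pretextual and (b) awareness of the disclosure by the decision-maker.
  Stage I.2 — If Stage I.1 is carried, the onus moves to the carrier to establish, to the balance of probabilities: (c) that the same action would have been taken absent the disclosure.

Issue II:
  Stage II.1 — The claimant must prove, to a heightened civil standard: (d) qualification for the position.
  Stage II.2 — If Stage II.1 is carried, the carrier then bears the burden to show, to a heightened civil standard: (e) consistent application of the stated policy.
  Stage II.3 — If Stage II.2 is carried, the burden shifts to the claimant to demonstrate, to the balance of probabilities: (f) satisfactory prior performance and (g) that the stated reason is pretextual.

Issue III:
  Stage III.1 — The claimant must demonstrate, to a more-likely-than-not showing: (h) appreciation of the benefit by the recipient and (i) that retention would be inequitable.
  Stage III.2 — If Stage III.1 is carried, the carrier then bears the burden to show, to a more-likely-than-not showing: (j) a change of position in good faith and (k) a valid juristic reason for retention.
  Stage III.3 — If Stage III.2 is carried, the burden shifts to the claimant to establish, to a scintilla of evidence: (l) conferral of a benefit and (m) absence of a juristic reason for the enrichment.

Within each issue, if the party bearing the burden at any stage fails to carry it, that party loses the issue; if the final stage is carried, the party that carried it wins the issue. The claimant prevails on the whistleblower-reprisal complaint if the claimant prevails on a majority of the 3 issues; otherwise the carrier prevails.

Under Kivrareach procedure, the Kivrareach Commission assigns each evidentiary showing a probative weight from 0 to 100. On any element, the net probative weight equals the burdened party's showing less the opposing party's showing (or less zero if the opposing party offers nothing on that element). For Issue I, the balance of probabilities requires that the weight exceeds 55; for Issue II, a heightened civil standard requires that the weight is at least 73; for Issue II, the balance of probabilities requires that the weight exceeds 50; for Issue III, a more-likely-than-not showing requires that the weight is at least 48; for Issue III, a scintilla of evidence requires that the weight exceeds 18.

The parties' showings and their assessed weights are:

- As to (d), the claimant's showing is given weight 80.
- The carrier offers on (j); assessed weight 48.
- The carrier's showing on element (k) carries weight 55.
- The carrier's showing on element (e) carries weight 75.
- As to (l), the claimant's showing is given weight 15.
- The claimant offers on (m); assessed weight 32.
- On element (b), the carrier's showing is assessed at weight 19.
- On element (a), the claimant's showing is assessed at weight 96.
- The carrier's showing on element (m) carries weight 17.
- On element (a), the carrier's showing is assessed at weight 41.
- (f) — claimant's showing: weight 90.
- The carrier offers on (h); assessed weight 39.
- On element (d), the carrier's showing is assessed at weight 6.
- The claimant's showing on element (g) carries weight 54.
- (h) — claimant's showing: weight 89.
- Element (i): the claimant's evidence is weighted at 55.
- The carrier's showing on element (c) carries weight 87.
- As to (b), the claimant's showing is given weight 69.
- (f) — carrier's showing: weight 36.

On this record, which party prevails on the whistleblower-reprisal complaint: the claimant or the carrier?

carrier

— Issue I —
Stage I.1 (claimant, the balance of probabilities, weight exceeds 55): (a) net 96−41=55 ≤ 55 — fails; (b) net 69−19=50 ≤ 55 — fails.
  Stage I.1 not carried; the claimant fails its burden.
The analysis ends at Stage I.1; the carrier prevails on this issue.
— Issue II —
At Stage II.1 the claimant must meet a heightened civil standard (weight is at least 73): on (d) the weight is 80 less the opposing 6 gives net 74, ≥ 73, so (d) meets the standard.
  The claimant carries Stage II.1; the carrier now bears the burden.
At Stage II.2 the carrier must meet a heightened civil standard (weight is at least 73): on (e) the weight is 75, ≥ 73, so (e) meets the standard.
  Stage II.2 is satisfied; the onus moves to the claimant.
At Stage II.3 the claimant must meet the balance of probabilities (weight exceeds 50): on (f) the weight is 90 less the opposing 36 gives net 54, which does exceed 50, so (f) meets the standard; on (g) the weight is 54, > 50, so (g) meets the standard.
  The claimant carries the last stage.
With every stage satisfied, the claimant prevails on this issue.
— Issue III —
Stage III.1 (claimant, a more-likely-than-not showing, weight is at least 48): (h) net 89−39=50 ≥ 48 — meets; (i) 55 ≥ 48 — meets.
  Stage III.1 carried; the burden shifts to the carrier.
Stage III.2 (carrier, a more-likely-than-not showing, weight is at least 48): (j) 48 ≥ 48 — meets; (k) 55 ≥ 48 — meets.
  Stage III.2 carried; the burden shifts to the claimant.
Stage III.3 (claimant, a scintilla of evidence, weight exceeds 18): (l) 15 ≤ 18 — fails; (m) net 32−17=15 ≤ 18 — fails.
  Stage III.3 not carried; the claimant fails its burden.
So the carrier prevails on this issue.
Per-issue: Issue I → carrier; Issue II → claimant; Issue III → carrier. The claimant must prevail on a majority of issues; overall, the carrier prevails.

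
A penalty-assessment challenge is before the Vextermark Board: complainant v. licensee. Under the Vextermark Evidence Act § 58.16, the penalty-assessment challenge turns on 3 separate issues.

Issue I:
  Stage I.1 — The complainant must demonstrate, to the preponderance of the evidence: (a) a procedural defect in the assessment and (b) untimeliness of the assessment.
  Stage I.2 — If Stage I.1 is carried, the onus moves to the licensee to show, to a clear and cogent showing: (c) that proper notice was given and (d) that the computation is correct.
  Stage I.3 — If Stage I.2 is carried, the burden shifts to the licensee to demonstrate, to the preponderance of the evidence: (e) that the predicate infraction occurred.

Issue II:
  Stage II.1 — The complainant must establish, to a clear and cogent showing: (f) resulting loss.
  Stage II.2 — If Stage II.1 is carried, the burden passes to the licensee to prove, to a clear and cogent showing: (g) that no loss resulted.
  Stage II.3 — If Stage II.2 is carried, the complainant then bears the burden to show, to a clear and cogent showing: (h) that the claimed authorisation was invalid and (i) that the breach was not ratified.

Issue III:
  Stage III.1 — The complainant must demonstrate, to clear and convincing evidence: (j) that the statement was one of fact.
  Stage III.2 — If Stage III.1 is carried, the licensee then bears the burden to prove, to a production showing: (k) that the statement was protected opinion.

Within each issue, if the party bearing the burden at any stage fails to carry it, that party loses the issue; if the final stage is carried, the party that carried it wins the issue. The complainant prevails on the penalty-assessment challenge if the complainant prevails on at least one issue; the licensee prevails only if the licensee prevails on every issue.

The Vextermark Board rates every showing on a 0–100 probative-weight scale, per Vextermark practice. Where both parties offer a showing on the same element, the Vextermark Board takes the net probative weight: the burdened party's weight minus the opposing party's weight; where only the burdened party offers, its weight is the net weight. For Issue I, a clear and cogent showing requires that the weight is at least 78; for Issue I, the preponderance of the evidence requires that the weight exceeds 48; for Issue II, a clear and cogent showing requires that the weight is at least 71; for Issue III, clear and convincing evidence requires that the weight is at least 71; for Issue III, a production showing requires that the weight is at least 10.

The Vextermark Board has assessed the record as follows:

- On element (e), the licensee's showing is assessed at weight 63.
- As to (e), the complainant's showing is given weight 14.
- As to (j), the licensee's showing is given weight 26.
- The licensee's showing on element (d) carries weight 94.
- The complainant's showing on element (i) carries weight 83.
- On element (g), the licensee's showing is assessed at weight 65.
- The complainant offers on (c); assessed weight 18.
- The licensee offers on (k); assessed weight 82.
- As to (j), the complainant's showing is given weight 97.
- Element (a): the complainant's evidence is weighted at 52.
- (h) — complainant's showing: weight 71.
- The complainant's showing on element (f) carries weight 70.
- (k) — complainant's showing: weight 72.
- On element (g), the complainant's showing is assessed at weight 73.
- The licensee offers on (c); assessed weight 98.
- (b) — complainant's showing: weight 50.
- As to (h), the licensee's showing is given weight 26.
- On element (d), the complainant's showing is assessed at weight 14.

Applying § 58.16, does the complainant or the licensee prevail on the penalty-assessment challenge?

licensee

— Issue I —
Stage I.1 — burden on complainant; standard: the preponderance of the evidence (weight exceeds 48).
    (a): 52 > 48 [met]
    (b): 50 > 48 [met]
  Stage I.1 carried; the burden shifts to the licensee.
Stage I.2 — burden on licensee; standard: a clear and cogent showing (weight is at least 78).
    (c): 98 − 18 = 80 ≥ 78 [met]
    (d): 94 − 14 = 80 ≥ 78 [met]
  Stage I.2 is satisfied; the licensee continues to bear the burden.
Stage I.3 — burden on licensee; standard: the preponderance of the evidence (weight exceeds 48).
    (e): 63 − 14 = 49 > 48 [met]
  All elements met at the final stage.
Every stage carried; the licensee prevails on this issue.
— Issue II —
At Stage II.1 the complainant must meet a clear and cogent showing (weight is at least 71): on (f) the weight is 70, which does not reach 71, so (f) does not meet the standard.
  Stage II.1 not carried; the complainant fails its burden.
The licensee prevails on this issue.
— Issue III —
Stage III.1 — burden on complainant; standard: clear and convincing evidence (weight is at least 71).
    (j): 97 − 26 = 71 ≥ 71 [met]
  Stage III.1 carried; the burden shifts to the licensee.
Stage III.2 — burden on licensee; standard: a production showing (weight is at least 10).
    (k): 82 − 72 = 10 ≥ 10 [met]
  The licensee carries the last stage.
All stages carried — the licensee prevails on this issue.
Per-issue: Issue I → licensee; Issue II → licensee; Issue III → licensee. The complainant must prevail on at least one issue; overall, the licensee prevails.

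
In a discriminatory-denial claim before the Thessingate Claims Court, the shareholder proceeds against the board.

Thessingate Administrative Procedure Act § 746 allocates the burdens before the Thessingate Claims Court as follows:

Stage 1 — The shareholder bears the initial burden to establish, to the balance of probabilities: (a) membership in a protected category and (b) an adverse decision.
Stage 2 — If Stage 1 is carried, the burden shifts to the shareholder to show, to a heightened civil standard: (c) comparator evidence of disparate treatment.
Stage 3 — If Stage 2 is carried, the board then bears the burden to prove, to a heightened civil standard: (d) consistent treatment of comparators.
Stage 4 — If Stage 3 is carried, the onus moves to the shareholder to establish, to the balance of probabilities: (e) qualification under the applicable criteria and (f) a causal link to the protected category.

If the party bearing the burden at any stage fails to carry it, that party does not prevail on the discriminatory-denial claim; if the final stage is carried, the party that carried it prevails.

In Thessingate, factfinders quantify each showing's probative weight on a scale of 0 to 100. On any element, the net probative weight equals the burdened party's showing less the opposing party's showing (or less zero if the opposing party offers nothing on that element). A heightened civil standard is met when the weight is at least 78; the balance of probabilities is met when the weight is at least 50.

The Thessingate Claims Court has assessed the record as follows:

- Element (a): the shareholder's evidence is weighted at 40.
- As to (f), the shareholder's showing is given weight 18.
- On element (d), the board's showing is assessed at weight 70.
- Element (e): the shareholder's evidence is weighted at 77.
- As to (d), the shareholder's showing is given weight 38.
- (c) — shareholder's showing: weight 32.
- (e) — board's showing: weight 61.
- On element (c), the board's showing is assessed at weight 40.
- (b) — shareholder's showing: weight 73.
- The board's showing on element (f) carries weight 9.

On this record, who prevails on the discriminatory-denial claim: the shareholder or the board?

At Stage 1 the shareholder must meet the balance of probabilities (weight is at least 50): on (a) the weight is 40, which does not reach 50, so (a) does not meet the standard; on (b) the weight is 73, ≥ 50, so (b) meets the standard.
  Stage 1 not carried; the shareholder fails its burden.
So the board prevails.

board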